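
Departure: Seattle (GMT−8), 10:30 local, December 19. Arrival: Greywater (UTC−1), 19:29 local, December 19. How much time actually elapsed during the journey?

1 hour 59 minutes

Greywater is 7:00 ahead of Seattle.
Clock-face elapsed time (ignoring zones) is 8 hours 59 minutes.
Actual elapsed = 8 hours 59 minutes − 7:00 = 1 hour 59 minutes.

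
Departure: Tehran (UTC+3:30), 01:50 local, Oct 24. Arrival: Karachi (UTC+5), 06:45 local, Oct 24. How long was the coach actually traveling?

3 hours 25 minutes

Departure in UTC: 01:50 − 3:30 = 22:20 on Oct 23.
Arrival in UTC: 06:45 − 5:00 = 01:45 on Oct 24.
Elapsed = 01:45 − 22:20 (+1 day) = 3 hours 25 minutes.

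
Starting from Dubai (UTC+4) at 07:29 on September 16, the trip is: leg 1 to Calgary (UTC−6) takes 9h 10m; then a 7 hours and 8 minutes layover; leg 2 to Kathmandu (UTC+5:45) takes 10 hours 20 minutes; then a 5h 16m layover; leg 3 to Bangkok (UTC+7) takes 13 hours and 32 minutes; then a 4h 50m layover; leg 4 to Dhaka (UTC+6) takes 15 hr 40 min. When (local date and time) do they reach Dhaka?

03:25 on September 19

Convert departure to UTC: 07:29 − 4:00 = 03:29 UTC on Sep 16.
Add 9 hours 10 minutes leg 1 → 12:39 UTC.
Add 7 hours and 8 minutes layover in Calgary → 19:47 UTC.
Add 10 hours 20 minutes leg 2 → 06:07 UTC (Sep 17).
Add 5 hours 16 minutes layover in Kathmandu → 11:23 UTC.
Add 13 hours and 32 minutes leg 3 → 00:55 UTC (Sep 18).
Add 4 hours and 50 minutes layover in Bangkok → 05:45 UTC.
Add 15 hours 40 minutes leg 4 → 21:25 UTC.
Dhaka is UTC+6:00, so local arrival = 21:25 + 6:00 = 03:25 on Sep 19.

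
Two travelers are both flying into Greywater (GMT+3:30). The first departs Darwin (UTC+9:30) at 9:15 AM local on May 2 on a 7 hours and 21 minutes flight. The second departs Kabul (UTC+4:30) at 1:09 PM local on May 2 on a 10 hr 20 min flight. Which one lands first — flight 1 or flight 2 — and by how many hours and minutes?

Flight 1 in UTC: 9:15 AM − 9:30 = 11:45 PM on May 1.
+7 hours and 21 minutes → arrive 7:06 AM UTC on May 2.
Flight 2 in UTC: 1:09 PM − 4:30 = 8:39 AM on May 2.
+10 hours and 20 minutes → arrive 6:59 PM UTC on May 2.
Flight 1 lands earlier by 11 hours 53 minutes.

the first, by 11 hours 53 minutes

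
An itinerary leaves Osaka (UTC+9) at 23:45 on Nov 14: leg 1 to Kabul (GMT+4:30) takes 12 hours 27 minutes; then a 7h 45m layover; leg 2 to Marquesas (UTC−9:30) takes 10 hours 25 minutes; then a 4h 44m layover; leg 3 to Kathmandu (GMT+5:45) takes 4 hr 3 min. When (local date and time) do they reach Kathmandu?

11:54 on Nov 16

Convert departure to UTC: 23:45 − 9:00 = 14:45 UTC on Nov 14.
Add 12 hours 27 minutes leg 1 → 03:12 UTC (Nov 15).
Add 7 hours and 45 minutes layover in Kabul → 10:57 UTC.
Add 10 hours 25 minutes leg 2 → 21:22 UTC.
Add 4 hours and 44 minutes layover in Marquesas → 02:06 UTC (Nov 16).
Add 4 hours and 3 minutes leg 3 → 06:09 UTC.
Kathmandu is UTC+5:45, so local arrival = 06:09 + 5:45 = 11:54 on Nov 16.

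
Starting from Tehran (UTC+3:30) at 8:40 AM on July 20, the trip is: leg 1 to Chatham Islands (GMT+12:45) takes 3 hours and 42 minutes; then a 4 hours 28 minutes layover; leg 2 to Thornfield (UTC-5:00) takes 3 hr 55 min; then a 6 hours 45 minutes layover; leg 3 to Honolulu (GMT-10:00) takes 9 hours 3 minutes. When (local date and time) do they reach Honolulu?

Convert departure to UTC: 8:40 AM − 3:30 = 5:10 AM UTC on Jul 20.
Add 3 hours and 42 minutes leg 1 → 8:52 AM UTC.
Add 4 hours 28 minutes layover in Chatham Islands → 1:20 PM UTC.
Add 3 hours and 55 minutes leg 2 → 5:15 PM UTC.
Add 6 hours and 45 minutes layover in Thornfield → 12:00 AM UTC (Jul 21).
Add 9 hours 3 minutes leg 3 → 9:03 AM UTC.
Honolulu is UTC−10:00, so local arrival = 9:03 AM − 10:00 = 11:03 PM on Jul 20.

11:03 PM on July 20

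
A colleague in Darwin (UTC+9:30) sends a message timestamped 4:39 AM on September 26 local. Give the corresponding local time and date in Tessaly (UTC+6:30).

In UTC: 4:39 AM − 9:30 = 7:09 PM on Sep 25.
Tessaly is UTC+6:30: 7:09 PM + 6:30 = 1:39 AM on Sep 26.

1:39 AM on September 26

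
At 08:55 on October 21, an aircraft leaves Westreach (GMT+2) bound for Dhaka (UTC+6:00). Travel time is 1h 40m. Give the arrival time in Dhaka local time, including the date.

14:35 on Oct 21

Convert departure to UTC: 08:55 − 2:00 = 06:55 UTC on Oct 21.
Add 1 hour 40 minutes travel time → 08:35 UTC.
Dhaka is UTC+6:00, so local arrival = 08:35 + 6:00 = 14:35 on Oct 21.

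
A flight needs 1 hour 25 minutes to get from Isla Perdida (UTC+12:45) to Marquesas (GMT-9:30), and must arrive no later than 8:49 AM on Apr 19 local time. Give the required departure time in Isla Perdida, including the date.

5:39 AM on April 20

Target arrival in UTC: 8:49 AM + 9:30 = 6:19 PM on Apr 19.
Subtract 1 hour 25 minutes → departure 4:54 PM UTC on Apr 19.
Isla Perdida is UTC+12:45: 4:54 PM + 12:45 = 5:39 AM on Apr 20.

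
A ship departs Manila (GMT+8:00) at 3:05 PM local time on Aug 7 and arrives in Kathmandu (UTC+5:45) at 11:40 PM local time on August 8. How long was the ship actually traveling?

34 hours 50 minutes

Departure in UTC: 3:05 PM − 8:00 = 7:05 AM on Aug 7.
Arrival in UTC: 11:40 PM − 5:45 = 5:55 PM on Aug 8.
Elapsed = 5:55 PM − 7:05 AM (+1 day) = 34 hours 50 minutes.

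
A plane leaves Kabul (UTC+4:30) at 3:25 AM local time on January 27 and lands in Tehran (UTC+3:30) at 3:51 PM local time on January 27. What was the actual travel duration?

Departure in UTC: 3:25 AM − 4:30 = 10:55 PM on Jan 26.
Arrival in UTC: 3:51 PM − 3:30 = 12:21 PM on Jan 27.
Elapsed = 12:21 PM − 10:55 PM (+1 day) = 13 hours 26 minutes.

13 hours 26 minutes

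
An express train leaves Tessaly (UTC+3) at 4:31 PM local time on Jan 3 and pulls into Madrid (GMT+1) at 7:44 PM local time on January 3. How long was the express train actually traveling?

5 hours 13 minutes

Departure in UTC: 4:31 PM − 3:00 = 1:31 PM on Jan 3.
Arrival in UTC: 7:44 PM − 1:00 = 6:44 PM on Jan 3.
Elapsed = 6:44 PM − 1:31 PM = 5 hours 13 minutes.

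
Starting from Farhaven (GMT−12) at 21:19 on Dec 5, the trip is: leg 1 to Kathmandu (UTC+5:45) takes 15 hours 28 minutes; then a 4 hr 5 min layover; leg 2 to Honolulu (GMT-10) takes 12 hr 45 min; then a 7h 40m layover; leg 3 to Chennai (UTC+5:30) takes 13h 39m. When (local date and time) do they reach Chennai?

20:26 on Dec 8

Convert departure to UTC: 21:19 + 12:00 = 09:19 UTC on Dec 6.
Add 15 hours 28 minutes leg 1 → 00:47 UTC (Dec 7).
Add 4 hours and 5 minutes layover in Kathmandu → 04:52 UTC.
Add 12 hours 45 minutes leg 2 → 17:37 UTC.
Add 7 hours 40 minutes layover in Honolulu → 01:17 UTC (Dec 8).
Add 13 hours 39 minutes leg 3 → 14:56 UTC.
Chennai is UTC+5:30, so local arrival = 14:56 + 5:30 = 20:26 on Dec 8.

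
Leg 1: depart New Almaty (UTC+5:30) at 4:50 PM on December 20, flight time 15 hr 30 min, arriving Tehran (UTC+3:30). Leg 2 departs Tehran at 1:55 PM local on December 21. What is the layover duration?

Convert departure to UTC: 4:50 PM − 5:30 = 11:20 AM UTC on Dec 20.
Add 15 hours and 30 minutes flight time → 2:50 AM UTC (Dec 21).
Tehran is UTC+3:30, so local arrival = 2:50 AM + 3:30 = 6:20 AM on Dec 21.
Layover = 1:55 PM − 6:20 AM = 7 hours 35 minutes.

7 hours 35 minutes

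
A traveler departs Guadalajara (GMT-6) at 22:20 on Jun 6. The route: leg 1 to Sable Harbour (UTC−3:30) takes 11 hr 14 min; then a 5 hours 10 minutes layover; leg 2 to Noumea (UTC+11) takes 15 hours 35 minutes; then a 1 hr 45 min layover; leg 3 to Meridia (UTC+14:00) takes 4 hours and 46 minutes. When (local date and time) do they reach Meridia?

Convert departure to UTC: 22:20 + 6:00 = 04:20 UTC on Jun 7.
Add 11 hours 14 minutes leg 1 → 15:34 UTC.
Add 5 hours 10 minutes layover in Sable Harbour → 20:44 UTC.
Add 15 hours 35 minutes leg 2 → 12:19 UTC (Jun 8).
Add 1 hour and 45 minutes layover in Noumea → 14:04 UTC.
Add 4 hours and 46 minutes leg 3 → 18:50 UTC.
Meridia is UTC+14:00, so local arrival = 18:50 + 14:00 = 08:50 on Jun 9.

08:50 on June 9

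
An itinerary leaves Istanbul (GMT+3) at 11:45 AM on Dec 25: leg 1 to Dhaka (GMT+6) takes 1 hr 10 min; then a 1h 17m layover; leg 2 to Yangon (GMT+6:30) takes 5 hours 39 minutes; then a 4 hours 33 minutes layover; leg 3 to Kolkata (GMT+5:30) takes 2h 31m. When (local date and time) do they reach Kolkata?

Convert departure to UTC: 11:45 AM − 3:00 = 8:45 AM UTC on Dec 25.
Add 1 hour 10 minutes leg 1 → 9:55 AM UTC.
Add 1 hour and 17 minutes layover in Dhaka → 11:12 AM UTC.
Add 5 hours and 39 minutes leg 2 → 4:51 PM UTC.
Add 4 hours and 33 minutes layover in Yangon → 9:24 PM UTC.
Add 2 hours and 31 minutes leg 3 → 11:55 PM UTC.
Kolkata is UTC+5:30, so local arrival = 11:55 PM + 5:30 = 5:25 AM on Dec 26.

5:25 AM on Dec 26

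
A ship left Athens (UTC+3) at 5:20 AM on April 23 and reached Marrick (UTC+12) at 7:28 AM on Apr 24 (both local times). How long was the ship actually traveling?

Marrick is 9:00 ahead of Athens.
Clock-face elapsed time (ignoring zones) is 26 hours 8 minutes.
Actual elapsed = 26 hours 8 minutes − 9:00 = 17 hours 8 minutes.

17 hours 8 minutes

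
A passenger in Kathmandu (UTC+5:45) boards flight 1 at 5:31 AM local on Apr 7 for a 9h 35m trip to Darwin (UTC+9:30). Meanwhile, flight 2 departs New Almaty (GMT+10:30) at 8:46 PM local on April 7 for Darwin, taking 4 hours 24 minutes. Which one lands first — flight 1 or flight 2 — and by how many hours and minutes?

Flight 1 in UTC: 5:31 AM − 5:45 = 11:46 PM on Apr 6.
+9 hours and 35 minutes → arrive 9:21 AM UTC on Apr 7.
Flight 2 in UTC: 8:46 PM − 10:30 = 10:16 AM on Apr 7.
+4 hours 24 minutes → arrive 2:40 PM UTC on Apr 7.
Flight 1 lands earlier by 5 hours 19 minutes.

the first, by 5 hours 19 minutes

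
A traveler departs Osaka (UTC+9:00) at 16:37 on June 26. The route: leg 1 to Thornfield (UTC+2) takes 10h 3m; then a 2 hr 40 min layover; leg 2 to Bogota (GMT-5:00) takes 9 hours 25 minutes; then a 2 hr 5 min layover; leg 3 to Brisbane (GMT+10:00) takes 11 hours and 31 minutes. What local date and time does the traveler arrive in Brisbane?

Convert departure to UTC: 16:37 − 9:00 = 07:37 UTC on Jun 26.
Add 10 hours and 3 minutes leg 1 → 17:40 UTC.
Add 2 hours 40 minutes layover in Thornfield → 20:20 UTC.
Add 9 hours and 25 minutes leg 2 → 05:45 UTC (Jun 27).
Add 2 hours 5 minutes layover in Bogota → 07:50 UTC.
Add 11 hours and 31 minutes leg 3 → 19:21 UTC.
Brisbane is UTC+10:00, so local arrival = 19:21 + 10:00 = 05:21 on Jun 28.

05:21 on June 28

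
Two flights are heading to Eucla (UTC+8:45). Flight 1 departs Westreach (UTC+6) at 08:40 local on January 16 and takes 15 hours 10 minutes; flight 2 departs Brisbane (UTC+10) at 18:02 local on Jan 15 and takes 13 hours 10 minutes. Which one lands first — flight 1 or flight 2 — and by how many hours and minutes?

the second, by 20 hours 38 minutes

Flight 1 in UTC: 08:40 − 6:00 = 02:40 on Jan 16.
+15 hours 10 minutes → arrive 17:50 UTC on Jan 16.
Flight 2 in UTC: 18:02 − 10:00 = 08:02 on Jan 15.
+13 hours 10 minutes → arrive 21:12 UTC on Jan 15.
Flight 2 lands earlier by 20 hours 38 minutes.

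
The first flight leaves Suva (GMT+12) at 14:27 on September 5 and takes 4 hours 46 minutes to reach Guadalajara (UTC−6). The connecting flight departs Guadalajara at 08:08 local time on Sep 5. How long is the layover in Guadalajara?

6 hours 55 minutes

Convert departure to UTC: 14:27 − 12:00 = 02:27 UTC on Sep 5.
Add 4 hours and 46 minutes flight time → 07:13 UTC.
Guadalajara is UTC−6:00, so local arrival = 07:13 − 6:00 = 01:13 on Sep 5.
Layover = 08:08 − 01:13 = 6 hours 55 minutes.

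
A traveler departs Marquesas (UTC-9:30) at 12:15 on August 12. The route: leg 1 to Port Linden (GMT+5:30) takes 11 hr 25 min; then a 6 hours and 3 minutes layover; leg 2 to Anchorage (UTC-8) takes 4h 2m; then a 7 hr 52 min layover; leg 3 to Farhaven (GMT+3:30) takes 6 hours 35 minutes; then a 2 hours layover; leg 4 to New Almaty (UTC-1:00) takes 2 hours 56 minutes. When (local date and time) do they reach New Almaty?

Convert departure to UTC: 12:15 + 9:30 = 21:45 UTC on Aug 12.
Add 11 hours 25 minutes leg 1 → 09:10 UTC (Aug 13).
Add 6 hours 3 minutes layover in Port Linden → 15:13 UTC.
Add 4 hours 2 minutes leg 2 → 19:15 UTC.
Add 7 hours 52 minutes layover in Anchorage → 03:07 UTC (Aug 14).
Add 6 hours and 35 minutes leg 3 → 09:42 UTC.
Add 2 hours layover in Farhaven → 11:42 UTC.
Add 2 hours and 56 minutes leg 4 → 14:38 UTC.
New Almaty is UTC−1:00, so local arrival = 14:38 − 1:00 = 13:38 on Aug 14.

13:38 on Aug 14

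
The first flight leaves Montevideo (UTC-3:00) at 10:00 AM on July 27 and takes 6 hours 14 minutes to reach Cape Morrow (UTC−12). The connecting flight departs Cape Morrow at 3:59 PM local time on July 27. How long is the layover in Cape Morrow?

8 hours 45 minutes

Convert departure to UTC: 10:00 AM + 3:00 = 1:00 PM UTC on Jul 27.
Add 6 hours and 14 minutes flight time → 7:14 PM UTC.
Cape Morrow is UTC−12:00, so local arrival = 7:14 PM − 12:00 = 7:14 AM on Jul 27.
Layover = 3:59 PM − 7:14 AM = 8 hours 45 minutes.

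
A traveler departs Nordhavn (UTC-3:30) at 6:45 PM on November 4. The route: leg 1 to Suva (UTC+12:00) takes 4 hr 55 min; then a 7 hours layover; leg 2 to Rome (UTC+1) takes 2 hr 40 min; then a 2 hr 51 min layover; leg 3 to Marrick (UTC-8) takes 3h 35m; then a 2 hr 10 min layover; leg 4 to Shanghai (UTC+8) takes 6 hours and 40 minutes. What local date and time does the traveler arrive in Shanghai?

Convert departure to UTC: 6:45 PM + 3:30 = 10:15 PM UTC on Nov 4.
Add 4 hours 55 minutes leg 1 → 3:10 AM UTC (Nov 5).
Add 7 hours layover in Suva → 10:10 AM UTC.
Add 2 hours 40 minutes leg 2 → 12:50 PM UTC.
Add 2 hours and 51 minutes layover in Rome → 3:41 PM UTC.
Add 3 hours and 35 minutes leg 3 → 7:16 PM UTC.
Add 2 hours 10 minutes layover in Marrick → 9:26 PM UTC.
Add 6 hours 40 minutes leg 4 → 4:06 AM UTC (Nov 6).
Shanghai is UTC+8:00, so local arrival = 4:06 AM + 8:00 = 12:06 PM on Nov 6.

12:06 PM on November 6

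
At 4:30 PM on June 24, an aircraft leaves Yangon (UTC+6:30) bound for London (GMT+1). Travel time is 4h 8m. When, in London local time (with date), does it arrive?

Convert departure to UTC: 4:30 PM − 6:30 = 10:00 AM UTC on Jun 24.
Add 4 hours 8 minutes travel time → 2:08 PM UTC.
London is UTC+1:00, so local arrival = 2:08 PM + 1:00 = 3:08 PM on Jun 24.

3:08 PM on June 24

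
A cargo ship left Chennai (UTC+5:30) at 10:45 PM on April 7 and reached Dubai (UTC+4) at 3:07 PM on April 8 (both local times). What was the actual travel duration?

Departure in UTC: 10:45 PM − 5:30 = 5:15 PM on Apr 7.
Arrival in UTC: 3:07 PM − 4:00 = 11:07 AM on Apr 8.
Elapsed = 11:07 AM − 5:15 PM (+1 day) = 17 hours 52 minutes.

17 hours 52 minutes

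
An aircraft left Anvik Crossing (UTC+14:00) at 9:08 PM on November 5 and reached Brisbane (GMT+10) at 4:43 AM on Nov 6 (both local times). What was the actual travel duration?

11 hours 35 minutes

Departure in UTC: 9:08 PM − 14:00 = 7:08 AM on Nov 5.
Arrival in UTC: 4:43 AM − 10:00 = 6:43 PM on Nov 5.
Elapsed = 6:43 PM − 7:08 AM = 11 hours 35 minutes.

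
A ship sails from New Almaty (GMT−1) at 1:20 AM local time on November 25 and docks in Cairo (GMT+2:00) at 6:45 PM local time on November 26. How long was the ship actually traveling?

38 hours 25 minutes

Cairo is 3:00 ahead of New Almaty.
Clock-face elapsed time (ignoring zones) is 41 hours 25 minutes.
Actual elapsed = 41 hours 25 minutes − 3:00 = 38 hours 25 minutes.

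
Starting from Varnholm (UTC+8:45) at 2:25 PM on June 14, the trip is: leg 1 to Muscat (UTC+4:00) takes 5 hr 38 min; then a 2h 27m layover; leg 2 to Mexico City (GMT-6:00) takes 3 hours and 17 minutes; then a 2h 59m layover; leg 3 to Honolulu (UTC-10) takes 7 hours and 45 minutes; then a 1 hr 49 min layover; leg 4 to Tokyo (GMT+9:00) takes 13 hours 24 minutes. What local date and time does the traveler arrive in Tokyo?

Convert departure to UTC: 2:25 PM − 8:45 = 5:40 AM UTC on Jun 14.
Add 5 hours 38 minutes leg 1 → 11:18 AM UTC.
Add 2 hours 27 minutes layover in Muscat → 1:45 PM UTC.
Add 3 hours and 17 minutes leg 2 → 5:02 PM UTC.
Add 2 hours and 59 minutes layover in Mexico City → 8:01 PM UTC.
Add 7 hours 45 minutes leg 3 → 3:46 AM UTC (Jun 15).
Add 1 hour 49 minutes layover in Honolulu → 5:35 AM UTC.
Add 13 hours 24 minutes leg 4 → 6:59 PM UTC.
Tokyo is UTC+9:00, so local arrival = 6:59 PM + 9:00 = 3:59 AM on Jun 16.

3:59 AM on Jun 16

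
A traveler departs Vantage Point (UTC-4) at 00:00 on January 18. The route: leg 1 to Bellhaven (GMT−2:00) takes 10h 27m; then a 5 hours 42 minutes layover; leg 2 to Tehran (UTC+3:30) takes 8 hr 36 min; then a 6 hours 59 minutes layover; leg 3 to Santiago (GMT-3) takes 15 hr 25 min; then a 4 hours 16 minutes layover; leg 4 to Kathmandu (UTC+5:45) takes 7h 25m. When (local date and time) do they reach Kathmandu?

Convert departure to UTC: 00:00 + 4:00 = 04:00 UTC on Jan 18.
Add 10 hours and 27 minutes leg 1 → 14:27 UTC.
Add 5 hours and 42 minutes layover in Bellhaven → 20:09 UTC.
Add 8 hours 36 minutes leg 2 → 04:45 UTC (Jan 19).
Add 6 hours and 59 minutes layover in Tehran → 11:44 UTC.
Add 15 hours 25 minutes leg 3 → 03:09 UTC (Jan 20).
Add 4 hours and 16 minutes layover in Santiago → 07:25 UTC.
Add 7 hours and 25 minutes leg 4 → 14:50 UTC.
Kathmandu is UTC+5:45, so local arrival = 14:50 + 5:45 = 20:35 on Jan 20.

20:35 on January 20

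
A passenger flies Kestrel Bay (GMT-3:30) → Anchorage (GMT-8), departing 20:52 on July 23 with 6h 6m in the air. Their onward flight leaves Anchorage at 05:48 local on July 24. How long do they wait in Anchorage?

7 hours 20 minutes

Convert departure to UTC: 20:52 + 3:30 = 00:22 UTC on Jul 24.
Add 6 hours and 6 minutes flight time → 06:28 UTC.
Anchorage is UTC−8:00, so local arrival = 06:28 − 8:00 = 22:28 on Jul 23.
Layover = 05:48 − 22:28 (+1 day) = 7 hours 20 minutes.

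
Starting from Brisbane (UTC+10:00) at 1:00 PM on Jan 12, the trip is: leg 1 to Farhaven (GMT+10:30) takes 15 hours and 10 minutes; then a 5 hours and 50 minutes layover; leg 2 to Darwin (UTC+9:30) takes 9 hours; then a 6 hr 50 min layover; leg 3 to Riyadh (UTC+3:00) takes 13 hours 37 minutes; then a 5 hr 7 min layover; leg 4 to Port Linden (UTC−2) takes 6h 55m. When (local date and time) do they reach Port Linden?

Convert departure to UTC: 1:00 PM − 10:00 = 3:00 AM UTC on Jan 12.
Add 15 hours 10 minutes leg 1 → 6:10 PM UTC.
Add 5 hours and 50 minutes layover in Farhaven → 12:00 AM UTC (Jan 13).
Add 9 hours leg 2 → 9:00 AM UTC.
Add 6 hours and 50 minutes layover in Darwin → 3:50 PM UTC.
Add 13 hours 37 minutes leg 3 → 5:27 AM UTC (Jan 14).
Add 5 hours and 7 minutes layover in Riyadh → 10:34 AM UTC.
Add 6 hours 55 minutes leg 4 → 5:29 PM UTC.
Port Linden is UTC−2:00, so local arrival = 5:29 PM − 2:00 = 3:29 PM on Jan 14.

3:29 PM on Jan 14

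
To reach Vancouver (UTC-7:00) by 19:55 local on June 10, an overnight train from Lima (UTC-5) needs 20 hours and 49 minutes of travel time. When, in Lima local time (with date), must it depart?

Target arrival in UTC: 19:55 + 7:00 = 02:55 on Jun 11.
Subtract 20 hours 49 minutes → departure 06:06 UTC on Jun 10.
Lima is UTC−5:00: 06:06 − 5:00 = 01:06 on Jun 10.

01:06 on Jun 10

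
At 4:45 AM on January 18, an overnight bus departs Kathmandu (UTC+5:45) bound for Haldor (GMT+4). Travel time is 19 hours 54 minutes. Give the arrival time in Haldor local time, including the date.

10:54 PM on January 18

Convert departure to UTC: 4:45 AM − 5:45 = 11:00 PM UTC on Jan 17.
Add 19 hours and 54 minutes travel time → 6:54 PM UTC (Jan 18).
Haldor is UTC+4:00, so local arrival = 6:54 PM + 4:00 = 10:54 PM on Jan 18.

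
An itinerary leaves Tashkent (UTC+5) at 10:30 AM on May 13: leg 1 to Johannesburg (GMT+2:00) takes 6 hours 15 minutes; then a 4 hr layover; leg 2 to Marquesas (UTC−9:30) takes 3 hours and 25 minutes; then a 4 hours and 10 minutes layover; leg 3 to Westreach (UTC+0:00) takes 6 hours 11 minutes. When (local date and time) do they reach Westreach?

5:31 AM on May 14

Convert departure to UTC: 10:30 AM − 5:00 = 5:30 AM UTC on May 13.
Add 6 hours and 15 minutes leg 1 → 11:45 AM UTC.
Add 4 hours layover in Johannesburg → 3:45 PM UTC.
Add 3 hours and 25 minutes leg 2 → 7:10 PM UTC.
Add 4 hours and 10 minutes layover in Marquesas → 11:20 PM UTC.
Add 6 hours 11 minutes leg 3 → 5:31 AM UTC (May 14).
Westreach is UTC+0, so local arrival is the same: 5:31 AM on May 14.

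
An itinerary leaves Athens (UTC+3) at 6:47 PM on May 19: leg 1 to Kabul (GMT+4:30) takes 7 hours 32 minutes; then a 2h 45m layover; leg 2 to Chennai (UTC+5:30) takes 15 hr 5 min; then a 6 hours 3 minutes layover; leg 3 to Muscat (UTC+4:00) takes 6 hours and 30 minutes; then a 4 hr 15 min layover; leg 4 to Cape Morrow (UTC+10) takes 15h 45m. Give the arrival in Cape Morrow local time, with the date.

11:42 AM on May 22

Convert departure to UTC: 6:47 PM − 3:00 = 3:47 PM UTC on May 19.
Add 7 hours and 32 minutes leg 1 → 11:19 PM UTC.
Add 2 hours and 45 minutes layover in Kabul → 2:04 AM UTC (May 20).
Add 15 hours 5 minutes leg 2 → 5:09 PM UTC.
Add 6 hours 3 minutes layover in Chennai → 11:12 PM UTC.
Add 6 hours 30 minutes leg 3 → 5:42 AM UTC (May 21).
Add 4 hours and 15 minutes layover in Muscat → 9:57 AM UTC.
Add 15 hours 45 minutes leg 4 → 1:42 AM UTC (May 22).
Cape Morrow is UTC+10:00, so local arrival = 1:42 AM + 10:00 = 11:42 AM on May 22.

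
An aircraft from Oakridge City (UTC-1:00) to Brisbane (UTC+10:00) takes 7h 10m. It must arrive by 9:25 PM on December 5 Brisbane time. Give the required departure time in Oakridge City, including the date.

Target arrival in UTC: 9:25 PM − 10:00 = 11:25 AM on Dec 5.
Subtract 7 hours 10 minutes → departure 4:15 AM UTC on Dec 5.
Oakridge City is UTC−1:00: 4:15 AM − 1:00 = 3:15 AM on Dec 5.

3:15 AM on December 5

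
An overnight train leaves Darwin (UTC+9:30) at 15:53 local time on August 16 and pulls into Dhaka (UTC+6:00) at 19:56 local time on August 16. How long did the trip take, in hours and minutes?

7 hours 33 minutes

Departure in UTC: 15:53 − 9:30 = 06:23 on Aug 16.
Arrival in UTC: 19:56 − 6:00 = 13:56 on Aug 16.
Elapsed = 13:56 − 06:23 = 7 hours 33 minutes.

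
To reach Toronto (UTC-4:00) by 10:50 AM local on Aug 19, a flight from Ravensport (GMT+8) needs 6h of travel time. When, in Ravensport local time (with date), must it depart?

Target arrival in UTC: 10:50 AM + 4:00 = 2:50 PM on Aug 19.
Subtract 6 hours → departure 8:50 AM UTC on Aug 19.
Ravensport is UTC+8:00: 8:50 AM + 8:00 = 4:50 PM on Aug 19.

4:50 PM on August 19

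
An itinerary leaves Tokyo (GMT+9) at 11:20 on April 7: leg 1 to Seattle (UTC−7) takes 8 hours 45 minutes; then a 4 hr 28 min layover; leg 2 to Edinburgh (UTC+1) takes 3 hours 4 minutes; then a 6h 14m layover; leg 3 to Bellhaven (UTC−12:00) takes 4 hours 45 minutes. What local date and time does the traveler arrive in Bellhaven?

Convert departure to UTC: 11:20 − 9:00 = 02:20 UTC on Apr 7.
Add 8 hours and 45 minutes leg 1 → 11:05 UTC.
Add 4 hours 28 minutes layover in Seattle → 15:33 UTC.
Add 3 hours and 4 minutes leg 2 → 18:37 UTC.
Add 6 hours 14 minutes layover in Edinburgh → 00:51 UTC (Apr 8).
Add 4 hours and 45 minutes leg 3 → 05:36 UTC.
Bellhaven is UTC−12:00, so local arrival = 05:36 − 12:00 = 17:36 on Apr 7.

17:36 on April 7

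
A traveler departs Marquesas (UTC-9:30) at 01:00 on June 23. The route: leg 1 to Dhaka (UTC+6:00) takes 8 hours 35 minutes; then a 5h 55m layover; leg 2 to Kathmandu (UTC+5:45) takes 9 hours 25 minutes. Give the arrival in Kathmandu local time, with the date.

16:10 on Jun 24

Convert departure to UTC: 01:00 + 9:30 = 10:30 UTC on Jun 23.
Add 8 hours and 35 minutes leg 1 → 19:05 UTC.
Add 5 hours and 55 minutes layover in Dhaka → 01:00 UTC (Jun 24).
Add 9 hours 25 minutes leg 2 → 10:25 UTC.
Kathmandu is UTC+5:45, so local arrival = 10:25 + 5:45 = 16:10 on Jun 24.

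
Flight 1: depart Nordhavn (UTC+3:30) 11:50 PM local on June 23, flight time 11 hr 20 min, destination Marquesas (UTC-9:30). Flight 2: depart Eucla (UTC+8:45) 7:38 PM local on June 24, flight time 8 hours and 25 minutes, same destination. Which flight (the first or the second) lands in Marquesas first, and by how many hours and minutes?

the first, by 11 hours 38 minutes

Flight 1 in UTC: 11:50 PM − 3:30 = 8:20 PM on Jun 23.
+11 hours 20 minutes → arrive 7:40 AM UTC on Jun 24.
Flight 2 in UTC: 7:38 PM − 8:45 = 10:53 AM on Jun 24.
+8 hours and 25 minutes → arrive 7:18 PM UTC on Jun 24.
Flight 1 lands earlier by 11 hours 38 minutes.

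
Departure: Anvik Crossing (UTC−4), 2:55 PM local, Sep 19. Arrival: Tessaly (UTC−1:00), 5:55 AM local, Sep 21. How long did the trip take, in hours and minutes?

36 hours

Departure in UTC: 2:55 PM + 4:00 = 6:55 PM on Sep 19.
Arrival in UTC: 5:55 AM + 1:00 = 6:55 AM on Sep 21.
Elapsed = 6:55 AM − 6:55 PM (+2 days) = 36 hours.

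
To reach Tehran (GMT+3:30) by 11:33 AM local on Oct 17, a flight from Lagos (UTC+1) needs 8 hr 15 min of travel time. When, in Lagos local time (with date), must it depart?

Target arrival in UTC: 11:33 AM − 3:30 = 8:03 AM on Oct 17.
Subtract 8 hours and 15 minutes → departure 11:48 PM UTC on Oct 16.
Lagos is UTC+1:00: 11:48 PM + 1:00 = 12:48 AM on Oct 17.

12:48 AM on October 17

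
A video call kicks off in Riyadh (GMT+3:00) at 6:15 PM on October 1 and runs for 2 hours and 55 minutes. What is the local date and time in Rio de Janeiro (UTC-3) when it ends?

3:10 PM on October 1

Rio de Janeiro is 6:00 behind Riyadh.
After 2 hours and 55 minutes it is 9:10 PM in Riyadh.
Shift by the zone difference: 9:10 PM − 6:00 = 3:10 PM on Oct 1 in Rio de Janeiro.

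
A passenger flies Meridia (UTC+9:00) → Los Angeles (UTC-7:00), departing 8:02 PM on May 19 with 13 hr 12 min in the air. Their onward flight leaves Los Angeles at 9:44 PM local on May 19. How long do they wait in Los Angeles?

4 hours 30 minutes

Convert departure to UTC: 8:02 PM − 9:00 = 11:02 AM UTC on May 19.
Add 13 hours 12 minutes flight time → 12:14 AM UTC (May 20).
Los Angeles is UTC−7:00, so local arrival = 12:14 AM − 7:00 = 5:14 PM on May 19.
Layover = 9:44 PM − 5:14 PM = 4 hours 30 minutes.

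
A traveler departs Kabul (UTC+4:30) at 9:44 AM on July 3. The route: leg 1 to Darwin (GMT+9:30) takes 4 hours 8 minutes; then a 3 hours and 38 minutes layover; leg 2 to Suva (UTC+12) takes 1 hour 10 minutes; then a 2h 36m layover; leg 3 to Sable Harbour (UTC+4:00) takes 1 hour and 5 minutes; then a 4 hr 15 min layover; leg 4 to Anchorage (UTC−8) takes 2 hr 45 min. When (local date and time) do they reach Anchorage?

Convert departure to UTC: 9:44 AM − 4:30 = 5:14 AM UTC on Jul 3.
Add 4 hours and 8 minutes leg 1 → 9:22 AM UTC.
Add 3 hours and 38 minutes layover in Darwin → 1:00 PM UTC.
Add 1 hour and 10 minutes leg 2 → 2:10 PM UTC.
Add 2 hours and 36 minutes layover in Suva → 4:46 PM UTC.
Add 1 hour 5 minutes leg 3 → 5:51 PM UTC.
Add 4 hours and 15 minutes layover in Sable Harbour → 10:06 PM UTC.
Add 2 hours and 45 minutes leg 4 → 12:51 AM UTC (Jul 4).
Anchorage is UTC−8:00, so local arrival = 12:51 AM − 8:00 = 4:51 PM on Jul 3.

4:51 PM on July 3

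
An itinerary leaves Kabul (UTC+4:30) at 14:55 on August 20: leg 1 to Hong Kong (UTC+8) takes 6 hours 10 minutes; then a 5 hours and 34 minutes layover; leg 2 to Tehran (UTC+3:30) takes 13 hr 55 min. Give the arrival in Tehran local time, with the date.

15:34 on August 21

Convert departure to UTC: 14:55 − 4:30 = 10:25 UTC on Aug 20.
Add 6 hours 10 minutes leg 1 → 16:35 UTC.
Add 5 hours and 34 minutes layover in Hong Kong → 22:09 UTC.
Add 13 hours and 55 minutes leg 2 → 12:04 UTC (Aug 21).
Tehran is UTC+3:30, so local arrival = 12:04 + 3:30 = 15:34 on Aug 21.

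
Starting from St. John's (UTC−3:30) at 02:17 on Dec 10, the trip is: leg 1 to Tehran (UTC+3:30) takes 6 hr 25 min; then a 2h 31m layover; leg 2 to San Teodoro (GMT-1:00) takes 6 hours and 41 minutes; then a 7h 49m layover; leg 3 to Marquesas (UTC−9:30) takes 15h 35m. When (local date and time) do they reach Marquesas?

Convert departure to UTC: 02:17 + 3:30 = 05:47 UTC on Dec 10.
Add 6 hours 25 minutes leg 1 → 12:12 UTC.
Add 2 hours and 31 minutes layover in Tehran → 14:43 UTC.
Add 6 hours and 41 minutes leg 2 → 21:24 UTC.
Add 7 hours and 49 minutes layover in San Teodoro → 05:13 UTC (Dec 11).
Add 15 hours 35 minutes leg 3 → 20:48 UTC.
Marquesas is UTC−9:30, so local arrival = 20:48 − 9:30 = 11:18 on Dec 11.

11:18 on December 11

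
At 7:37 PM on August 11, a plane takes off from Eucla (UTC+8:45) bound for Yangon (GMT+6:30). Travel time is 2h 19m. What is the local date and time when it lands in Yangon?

Convert departure to UTC: 7:37 PM − 8:45 = 10:52 AM UTC on Aug 11.
Add 2 hours 19 minutes travel time → 1:11 PM UTC.
Yangon is UTC+6:30, so local arrival = 1:11 PM + 6:30 = 7:41 PM on Aug 11.

7:41 PM on August 11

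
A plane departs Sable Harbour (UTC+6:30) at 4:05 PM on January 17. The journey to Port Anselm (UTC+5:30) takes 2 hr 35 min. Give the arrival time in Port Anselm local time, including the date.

5:40 PM on January 17

Convert departure to UTC: 4:05 PM − 6:30 = 9:35 AM UTC on Jan 17.
Add 2 hours and 35 minutes travel time → 12:10 PM UTC.
Port Anselm is UTC+5:30, so local arrival = 12:10 PM + 5:30 = 5:40 PM on Jan 17.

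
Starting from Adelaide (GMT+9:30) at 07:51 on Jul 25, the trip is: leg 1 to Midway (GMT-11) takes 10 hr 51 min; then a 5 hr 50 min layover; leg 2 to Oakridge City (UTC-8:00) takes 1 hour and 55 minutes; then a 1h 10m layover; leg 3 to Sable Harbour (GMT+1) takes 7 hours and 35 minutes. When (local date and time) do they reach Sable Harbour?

02:42 on July 26

Convert departure to UTC: 07:51 − 9:30 = 22:21 UTC on Jul 24.
Add 10 hours and 51 minutes leg 1 → 09:12 UTC (Jul 25).
Add 5 hours 50 minutes layover in Midway → 15:02 UTC.
Add 1 hour and 55 minutes leg 2 → 16:57 UTC.
Add 1 hour 10 minutes layover in Oakridge City → 18:07 UTC.
Add 7 hours 35 minutes leg 3 → 01:42 UTC (Jul 26).
Sable Harbour is UTC+1:00, so local arrival = 01:42 + 1:00 = 02:42 on Jul 26.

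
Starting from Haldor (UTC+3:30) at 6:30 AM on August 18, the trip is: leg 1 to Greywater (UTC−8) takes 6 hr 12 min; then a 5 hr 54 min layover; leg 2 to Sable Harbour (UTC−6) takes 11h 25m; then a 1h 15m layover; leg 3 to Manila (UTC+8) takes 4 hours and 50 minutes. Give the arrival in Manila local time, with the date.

4:36 PM on August 19

Convert departure to UTC: 6:30 AM − 3:30 = 3:00 AM UTC on Aug 18.
Add 6 hours 12 minutes leg 1 → 9:12 AM UTC.
Add 5 hours and 54 minutes layover in Greywater → 3:06 PM UTC.
Add 11 hours and 25 minutes leg 2 → 2:31 AM UTC (Aug 19).
Add 1 hour and 15 minutes layover in Sable Harbour → 3:46 AM UTC.
Add 4 hours and 50 minutes leg 3 → 8:36 AM UTC.
Manila is UTC+8:00, so local arrival = 8:36 AM + 8:00 = 4:36 PM on Aug 19.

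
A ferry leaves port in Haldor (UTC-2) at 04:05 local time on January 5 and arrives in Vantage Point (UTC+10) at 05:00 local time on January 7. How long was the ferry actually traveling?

Vantage Point is 12:00 ahead of Haldor.
Clock-face elapsed time (ignoring zones) is 48 hours 55 minutes.
Actual elapsed = 48 hours 55 minutes − 12:00 = 36 hours 55 minutes.

36 hours 55 minutes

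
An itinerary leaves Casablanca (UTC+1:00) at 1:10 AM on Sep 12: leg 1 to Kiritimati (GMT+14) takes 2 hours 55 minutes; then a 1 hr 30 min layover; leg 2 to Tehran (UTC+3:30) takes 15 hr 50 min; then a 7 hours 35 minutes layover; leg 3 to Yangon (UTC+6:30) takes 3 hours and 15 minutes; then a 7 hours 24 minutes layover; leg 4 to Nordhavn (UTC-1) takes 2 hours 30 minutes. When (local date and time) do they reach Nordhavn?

4:09 PM on September 13

Convert departure to UTC: 1:10 AM − 1:00 = 12:10 AM UTC on Sep 12.
Add 2 hours and 55 minutes leg 1 → 3:05 AM UTC.
Add 1 hour and 30 minutes layover in Kiritimati → 4:35 AM UTC.
Add 15 hours and 50 minutes leg 2 → 8:25 PM UTC.
Add 7 hours 35 minutes layover in Tehran → 4:00 AM UTC (Sep 13).
Add 3 hours and 15 minutes leg 3 → 7:15 AM UTC.
Add 7 hours 24 minutes layover in Yangon → 2:39 PM UTC.
Add 2 hours and 30 minutes leg 4 → 5:09 PM UTC.
Nordhavn is UTC−1:00, so local arrival = 5:09 PM − 1:00 = 4:09 PM on Sep 13.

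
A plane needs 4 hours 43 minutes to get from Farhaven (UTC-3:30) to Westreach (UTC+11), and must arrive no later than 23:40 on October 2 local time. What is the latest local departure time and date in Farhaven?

Target arrival in UTC: 23:40 − 11:00 = 12:40 on Oct 2.
Subtract 4 hours 43 minutes → departure 07:57 UTC on Oct 2.
Farhaven is UTC−3:30: 07:57 − 3:30 = 04:27 on Oct 2.

04:27 on Oct 2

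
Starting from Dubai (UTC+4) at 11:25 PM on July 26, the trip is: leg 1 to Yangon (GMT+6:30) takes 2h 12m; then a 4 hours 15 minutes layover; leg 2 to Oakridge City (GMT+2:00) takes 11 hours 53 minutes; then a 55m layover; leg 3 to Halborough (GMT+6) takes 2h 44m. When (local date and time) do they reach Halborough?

11:24 PM on July 27

Convert departure to UTC: 11:25 PM − 4:00 = 7:25 PM UTC on Jul 26.
Add 2 hours and 12 minutes leg 1 → 9:37 PM UTC.
Add 4 hours 15 minutes layover in Yangon → 1:52 AM UTC (Jul 27).
Add 11 hours 53 minutes leg 2 → 1:45 PM UTC.
Add 55 minutes layover in Oakridge City → 2:40 PM UTC.
Add 2 hours and 44 minutes leg 3 → 5:24 PM UTC.
Halborough is UTC+6:00, so local arrival = 5:24 PM + 6:00 = 11:24 PM on Jul 27.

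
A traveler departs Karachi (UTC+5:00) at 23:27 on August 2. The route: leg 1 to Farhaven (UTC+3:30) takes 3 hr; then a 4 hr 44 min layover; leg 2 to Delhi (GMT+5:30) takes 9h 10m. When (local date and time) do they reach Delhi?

16:51 on August 3

Convert departure to UTC: 23:27 − 5:00 = 18:27 UTC on Aug 2.
Add 3 hours leg 1 → 21:27 UTC.
Add 4 hours and 44 minutes layover in Farhaven → 02:11 UTC (Aug 3).
Add 9 hours and 10 minutes leg 2 → 11:21 UTC.
Delhi is UTC+5:30, so local arrival = 11:21 + 5:30 = 16:51 on Aug 3.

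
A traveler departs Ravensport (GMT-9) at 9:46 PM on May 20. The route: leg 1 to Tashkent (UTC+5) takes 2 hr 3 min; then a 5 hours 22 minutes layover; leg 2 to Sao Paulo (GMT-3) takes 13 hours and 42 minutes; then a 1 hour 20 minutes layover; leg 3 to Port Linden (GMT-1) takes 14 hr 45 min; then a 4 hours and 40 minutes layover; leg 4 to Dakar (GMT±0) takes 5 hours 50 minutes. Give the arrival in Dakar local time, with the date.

6:28 AM on May 23

Convert departure to UTC: 9:46 PM + 9:00 = 6:46 AM UTC on May 21.
Add 2 hours 3 minutes leg 1 → 8:49 AM UTC.
Add 5 hours and 22 minutes layover in Tashkent → 2:11 PM UTC.
Add 13 hours 42 minutes leg 2 → 3:53 AM UTC (May 22).
Add 1 hour 20 minutes layover in Sao Paulo → 5:13 AM UTC.
Add 14 hours and 45 minutes leg 3 → 7:58 PM UTC.
Add 4 hours and 40 minutes layover in Port Linden → 12:38 AM UTC (May 23).
Add 5 hours 50 minutes leg 4 → 6:28 AM UTC.
Dakar is UTC+0, so local arrival is the same: 6:28 AM on May 23.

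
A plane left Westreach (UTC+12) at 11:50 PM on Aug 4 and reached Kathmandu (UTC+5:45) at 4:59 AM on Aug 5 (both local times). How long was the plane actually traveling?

Kathmandu is 6:15 behind Westreach.
Clock-face elapsed time (ignoring zones) is 5 hours 9 minutes.
Actual elapsed = 5 hours 9 minutes + 6:15 = 11 hours 24 minutes.

11 hours 24 minutes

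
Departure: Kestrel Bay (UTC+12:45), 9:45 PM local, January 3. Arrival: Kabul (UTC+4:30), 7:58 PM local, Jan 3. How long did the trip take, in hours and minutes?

6 hours 28 minutes

Departure in UTC: 9:45 PM − 12:45 = 9:00 AM on Jan 3.
Arrival in UTC: 7:58 PM − 4:30 = 3:28 PM on Jan 3.
Elapsed = 3:28 PM − 9:00 AM = 6 hours 28 minutes.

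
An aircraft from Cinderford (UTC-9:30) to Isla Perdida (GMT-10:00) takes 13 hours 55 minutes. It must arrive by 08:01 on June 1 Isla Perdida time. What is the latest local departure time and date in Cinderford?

Target arrival in UTC: 08:01 + 10:00 = 18:01 on Jun 1.
Subtract 13 hours and 55 minutes → departure 04:06 UTC on Jun 1.
Cinderford is UTC−9:30: 04:06 − 9:30 = 18:36 on May 31.

18:36 on May 31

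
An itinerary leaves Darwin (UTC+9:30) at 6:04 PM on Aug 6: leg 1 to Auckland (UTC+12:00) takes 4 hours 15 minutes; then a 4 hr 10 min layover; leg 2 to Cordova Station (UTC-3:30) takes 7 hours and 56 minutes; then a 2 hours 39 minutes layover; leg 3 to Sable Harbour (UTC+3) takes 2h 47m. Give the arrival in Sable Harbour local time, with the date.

Convert departure to UTC: 6:04 PM − 9:30 = 8:34 AM UTC on Aug 6.
Add 4 hours and 15 minutes leg 1 → 12:49 PM UTC.
Add 4 hours and 10 minutes layover in Auckland → 4:59 PM UTC.
Add 7 hours and 56 minutes leg 2 → 12:55 AM UTC (Aug 7).
Add 2 hours and 39 minutes layover in Cordova Station → 3:34 AM UTC.
Add 2 hours and 47 minutes leg 3 → 6:21 AM UTC.
Sable Harbour is UTC+3:00, so local arrival = 6:21 AM + 3:00 = 9:21 AM on Aug 7.

9:21 AM on August 7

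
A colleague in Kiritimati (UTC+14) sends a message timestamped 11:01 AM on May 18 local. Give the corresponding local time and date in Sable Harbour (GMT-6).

3:01 PM on May 17

Sable Harbour is 20:00 behind Kiritimati.
Shift by the zone difference: 11:01 AM − 20:00 = 3:01 PM on May 17 in Sable Harbour.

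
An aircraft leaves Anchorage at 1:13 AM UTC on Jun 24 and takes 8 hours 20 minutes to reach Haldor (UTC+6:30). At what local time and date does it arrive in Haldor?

Departure is given in UTC: 1:13 AM on Jun 24.
Add 8 hours and 20 minutes → 9:33 AM UTC.
Haldor is UTC+6:30: 9:33 AM + 6:30 = 4:03 PM on Jun 24.

4:03 PM on June 24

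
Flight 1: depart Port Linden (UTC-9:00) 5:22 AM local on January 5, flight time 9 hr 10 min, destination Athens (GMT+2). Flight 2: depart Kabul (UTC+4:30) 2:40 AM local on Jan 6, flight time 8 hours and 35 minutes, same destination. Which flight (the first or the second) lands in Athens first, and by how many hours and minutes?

Flight 1 in UTC: 5:22 AM + 9:00 = 2:22 PM on Jan 5.
+9 hours 10 minutes → arrive 11:32 PM UTC on Jan 5.
Flight 2 in UTC: 2:40 AM − 4:30 = 10:10 PM on Jan 5.
+8 hours 35 minutes → arrive 6:45 AM UTC on Jan 6.
Flight 1 lands earlier by 7 hours 13 minutes.

the first, by 7 hours 13 minutes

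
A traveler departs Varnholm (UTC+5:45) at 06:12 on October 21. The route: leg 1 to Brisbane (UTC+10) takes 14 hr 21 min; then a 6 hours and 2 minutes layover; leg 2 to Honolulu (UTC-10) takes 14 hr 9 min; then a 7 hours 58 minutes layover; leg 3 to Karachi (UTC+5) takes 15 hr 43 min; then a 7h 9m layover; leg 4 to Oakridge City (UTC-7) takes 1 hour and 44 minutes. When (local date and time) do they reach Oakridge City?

Convert departure to UTC: 06:12 − 5:45 = 00:27 UTC on Oct 21.
Add 14 hours 21 minutes leg 1 → 14:48 UTC.
Add 6 hours 2 minutes layover in Brisbane → 20:50 UTC.
Add 14 hours 9 minutes leg 2 → 10:59 UTC (Oct 22).
Add 7 hours and 58 minutes layover in Honolulu → 18:57 UTC.
Add 15 hours 43 minutes leg 3 → 10:40 UTC (Oct 23).
Add 7 hours and 9 minutes layover in Karachi → 17:49 UTC.
Add 1 hour and 44 minutes leg 4 → 19:33 UTC.
Oakridge City is UTC−7:00, so local arrival = 19:33 − 7:00 = 12:33 on Oct 23.

12:33 on Oct 23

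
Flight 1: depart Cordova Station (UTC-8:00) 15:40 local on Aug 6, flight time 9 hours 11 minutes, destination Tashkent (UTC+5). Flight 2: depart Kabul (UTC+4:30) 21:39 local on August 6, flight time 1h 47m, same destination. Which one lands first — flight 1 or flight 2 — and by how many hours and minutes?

Flight 1 in UTC: 15:40 + 8:00 = 23:40 on Aug 6.
+9 hours and 11 minutes → arrive 08:51 UTC on Aug 7.
Flight 2 in UTC: 21:39 − 4:30 = 17:09 on Aug 6.
+1 hour 47 minutes → arrive 18:56 UTC on Aug 6.
Flight 2 lands earlier by 13 hours 55 minutes.

the second, by 13 hours 55 minutes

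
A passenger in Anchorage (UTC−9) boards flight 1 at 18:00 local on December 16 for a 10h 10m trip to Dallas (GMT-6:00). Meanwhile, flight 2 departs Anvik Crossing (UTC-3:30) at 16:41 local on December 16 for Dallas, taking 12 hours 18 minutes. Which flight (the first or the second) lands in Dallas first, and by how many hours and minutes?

Flight 1 in UTC: 18:00 + 9:00 = 03:00 on Dec 17.
+10 hours and 10 minutes → arrive 13:10 UTC on Dec 17.
Flight 2 in UTC: 16:41 + 3:30 = 20:11 on Dec 16.
+12 hours and 18 minutes → arrive 08:29 UTC on Dec 17.
Flight 2 lands earlier by 4 hours 41 minutes.

the second, by 4 hours 41 minutes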